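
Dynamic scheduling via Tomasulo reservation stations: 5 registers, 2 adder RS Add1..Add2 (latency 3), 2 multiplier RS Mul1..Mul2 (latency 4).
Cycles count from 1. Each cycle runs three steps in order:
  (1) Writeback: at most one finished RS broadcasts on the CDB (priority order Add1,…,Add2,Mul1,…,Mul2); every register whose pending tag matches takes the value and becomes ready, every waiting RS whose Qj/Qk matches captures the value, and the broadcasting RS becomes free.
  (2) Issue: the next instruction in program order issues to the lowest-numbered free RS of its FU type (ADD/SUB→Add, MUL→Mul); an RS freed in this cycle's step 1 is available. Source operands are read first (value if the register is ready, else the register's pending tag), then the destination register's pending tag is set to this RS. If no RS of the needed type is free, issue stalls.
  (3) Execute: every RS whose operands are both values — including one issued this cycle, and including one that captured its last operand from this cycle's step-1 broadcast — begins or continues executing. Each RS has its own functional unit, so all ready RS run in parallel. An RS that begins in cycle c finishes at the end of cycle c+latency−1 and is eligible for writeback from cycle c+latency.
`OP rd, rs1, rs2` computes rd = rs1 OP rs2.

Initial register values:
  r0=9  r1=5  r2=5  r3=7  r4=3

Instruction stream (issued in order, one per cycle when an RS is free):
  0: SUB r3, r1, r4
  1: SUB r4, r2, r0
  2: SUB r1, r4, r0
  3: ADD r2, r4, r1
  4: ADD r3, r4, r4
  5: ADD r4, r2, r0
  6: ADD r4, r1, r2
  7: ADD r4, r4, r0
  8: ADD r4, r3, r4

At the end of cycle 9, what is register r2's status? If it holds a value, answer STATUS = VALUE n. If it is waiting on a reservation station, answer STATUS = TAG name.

cycle 1: issue SUB r3<-Add1 // r0:9,r1:5,r2:5,r3:Add1,r4:3
cycle 2: issue SUB r4<-Add2 // r0:9,r1:5,r2:5,r3:Add1,r4:Add2
cycle 3: stall // r0:9,r1:5,r2:5,r3:Add1,r4:Add2
cycle 4: CDB Add1=2; issue SUB r1<-Add1 // r0:9,r1:Add1,r2:5,r3:2,r4:Add2
cycle 5: CDB Add2=-4; issue ADD r2<-Add2 // r0:9,r1:Add1,r2:Add2,r3:2,r4:-4
cycle 6: stall // r0:9,r1:Add1,r2:Add2,r3:2,r4:-4
cycle 7: stall // r0:9,r1:Add1,r2:Add2,r3:2,r4:-4
cycle 8: CDB Add1=-13; issue ADD r3<-Add1 // r0:9,r1:-13,r2:Add2,r3:Add1,r4:-4
cycle 9: stall // r0:9,r1:-13,r2:Add2,r3:Add1,r4:-4

STATUS = TAG Add2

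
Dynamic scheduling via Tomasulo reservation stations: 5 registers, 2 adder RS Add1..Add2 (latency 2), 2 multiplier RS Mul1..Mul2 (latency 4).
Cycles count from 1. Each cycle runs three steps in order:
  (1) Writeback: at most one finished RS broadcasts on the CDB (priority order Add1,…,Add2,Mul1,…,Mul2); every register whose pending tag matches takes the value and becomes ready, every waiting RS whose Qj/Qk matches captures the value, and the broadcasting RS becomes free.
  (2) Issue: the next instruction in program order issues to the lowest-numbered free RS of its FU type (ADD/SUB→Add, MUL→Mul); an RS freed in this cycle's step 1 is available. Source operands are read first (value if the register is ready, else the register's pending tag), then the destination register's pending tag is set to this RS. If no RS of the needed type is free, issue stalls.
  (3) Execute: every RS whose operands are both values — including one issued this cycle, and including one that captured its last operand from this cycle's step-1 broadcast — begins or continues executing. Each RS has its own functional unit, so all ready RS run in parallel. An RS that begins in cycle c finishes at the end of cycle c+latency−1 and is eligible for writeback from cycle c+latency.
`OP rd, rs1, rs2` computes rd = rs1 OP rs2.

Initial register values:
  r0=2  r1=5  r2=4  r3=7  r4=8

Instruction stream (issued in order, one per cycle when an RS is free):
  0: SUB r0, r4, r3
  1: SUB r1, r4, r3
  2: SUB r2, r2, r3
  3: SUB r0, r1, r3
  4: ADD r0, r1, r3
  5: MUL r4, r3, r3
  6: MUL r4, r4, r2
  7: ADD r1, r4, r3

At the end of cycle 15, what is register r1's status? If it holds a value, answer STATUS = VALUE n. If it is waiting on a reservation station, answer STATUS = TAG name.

  c1: issue SUB r0<-Add1  regs: r0:Add1,r1:5,r2:4,r3:7,r4:8
  c2: issue SUB r1<-Add2  regs: r0:Add1,r1:Add2,r2:4,r3:7,r4:8
  c3: CDB Add1=1; issue SUB r2<-Add1  regs: r0:1,r1:Add2,r2:Add1,r3:7,r4:8
  c4: CDB Add2=1; issue SUB r0<-Add2  regs: r0:Add2,r1:1,r2:Add1,r3:7,r4:8
  c5: CDB Add1=-3; issue ADD r0<-Add1  regs: r0:Add1,r1:1,r2:-3,r3:7,r4:8
  c6: CDB Add2=-6; issue MUL r4<-Mul1  regs: r0:Add1,r1:1,r2:-3,r3:7,r4:Mul1
  c7: CDB Add1=8; issue MUL r4<-Mul2  regs: r0:8,r1:1,r2:-3,r3:7,r4:Mul2
  c8: issue ADD r1<-Add1  regs: r0:8,r1:Add1,r2:-3,r3:7,r4:Mul2
  c9: -  regs: r0:8,r1:Add1,r2:-3,r3:7,r4:Mul2
  c10: CDB Mul1=49  regs: r0:8,r1:Add1,r2:-3,r3:7,r4:Mul2
  c11: -  regs: r0:8,r1:Add1,r2:-3,r3:7,r4:Mul2
  c12: -  regs: r0:8,r1:Add1,r2:-3,r3:7,r4:Mul2
  c13: -  regs: r0:8,r1:Add1,r2:-3,r3:7,r4:Mul2
  c14: CDB Mul2=-147  regs: r0:8,r1:Add1,r2:-3,r3:7,r4:-147
  c15: -  regs: r0:8,r1:Add1,r2:-3,r3:7,r4:-147

STATUS = TAG Add1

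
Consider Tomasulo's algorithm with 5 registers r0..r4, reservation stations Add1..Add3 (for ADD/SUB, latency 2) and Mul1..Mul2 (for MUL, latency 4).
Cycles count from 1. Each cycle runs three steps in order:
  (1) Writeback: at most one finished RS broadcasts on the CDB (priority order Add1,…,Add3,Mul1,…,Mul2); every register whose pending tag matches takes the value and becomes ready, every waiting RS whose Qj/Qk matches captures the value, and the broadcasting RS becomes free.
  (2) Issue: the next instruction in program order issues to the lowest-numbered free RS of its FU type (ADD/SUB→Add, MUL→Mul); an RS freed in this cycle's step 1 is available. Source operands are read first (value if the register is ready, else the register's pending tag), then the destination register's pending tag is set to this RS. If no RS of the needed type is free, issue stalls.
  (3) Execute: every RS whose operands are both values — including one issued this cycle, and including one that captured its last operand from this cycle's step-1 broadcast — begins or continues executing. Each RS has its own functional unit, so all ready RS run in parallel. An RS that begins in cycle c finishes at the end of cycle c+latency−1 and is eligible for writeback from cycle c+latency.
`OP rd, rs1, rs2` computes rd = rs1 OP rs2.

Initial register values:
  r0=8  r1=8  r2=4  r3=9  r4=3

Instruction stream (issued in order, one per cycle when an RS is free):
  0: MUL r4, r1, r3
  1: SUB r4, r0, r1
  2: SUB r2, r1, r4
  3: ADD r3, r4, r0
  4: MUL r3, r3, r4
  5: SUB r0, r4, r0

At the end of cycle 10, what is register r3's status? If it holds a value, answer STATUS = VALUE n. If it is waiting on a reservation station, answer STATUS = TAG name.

cycle 1: issue MUL r4<-Mul1 // r0:8,r1:8,r2:4,r3:9,r4:Mul1
cycle 2: issue SUB r4<-Add1 // r0:8,r1:8,r2:4,r3:9,r4:Add1
cycle 3: issue SUB r2<-Add2 // r0:8,r1:8,r2:Add2,r3:9,r4:Add1
cycle 4: CDB Add1=0; issue ADD r3<-Add1 // r0:8,r1:8,r2:Add2,r3:Add1,r4:0
cycle 5: CDB Mul1=72; issue MUL r3<-Mul1 // r0:8,r1:8,r2:Add2,r3:Mul1,r4:0
cycle 6: CDB Add1=8; issue SUB r0<-Add1 // r0:Add1,r1:8,r2:Add2,r3:Mul1,r4:0
cycle 7: CDB Add2=8 // r0:Add1,r1:8,r2:8,r3:Mul1,r4:0
cycle 8: CDB Add1=-8 // r0:-8,r1:8,r2:8,r3:Mul1,r4:0
cycle 9: - // r0:-8,r1:8,r2:8,r3:Mul1,r4:0
cycle 10: CDB Mul1=0 // r0:-8,r1:8,r2:8,r3:0,r4:0

STATUS = VALUE 0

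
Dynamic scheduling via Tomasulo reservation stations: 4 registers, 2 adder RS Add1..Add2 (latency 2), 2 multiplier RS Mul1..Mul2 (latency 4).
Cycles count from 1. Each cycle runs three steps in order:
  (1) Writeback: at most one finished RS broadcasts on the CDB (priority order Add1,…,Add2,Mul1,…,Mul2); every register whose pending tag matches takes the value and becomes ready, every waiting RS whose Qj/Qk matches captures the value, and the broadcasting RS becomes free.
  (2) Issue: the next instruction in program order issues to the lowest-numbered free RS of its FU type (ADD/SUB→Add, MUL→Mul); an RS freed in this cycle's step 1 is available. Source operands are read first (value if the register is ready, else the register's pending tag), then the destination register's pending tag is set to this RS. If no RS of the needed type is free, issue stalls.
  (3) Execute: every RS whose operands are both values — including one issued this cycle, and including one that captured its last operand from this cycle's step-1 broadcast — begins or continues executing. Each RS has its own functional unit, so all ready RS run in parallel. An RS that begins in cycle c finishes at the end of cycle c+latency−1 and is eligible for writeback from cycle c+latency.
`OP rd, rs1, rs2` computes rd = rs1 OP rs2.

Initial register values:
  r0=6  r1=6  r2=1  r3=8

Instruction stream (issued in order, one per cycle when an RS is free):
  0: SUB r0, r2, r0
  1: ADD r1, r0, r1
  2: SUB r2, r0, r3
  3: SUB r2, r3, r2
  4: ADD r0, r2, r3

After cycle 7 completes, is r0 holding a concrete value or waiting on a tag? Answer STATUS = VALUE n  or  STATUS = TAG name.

STATUS = TAG Add2

c1: issue SUB r0<-Add1 | r0:Add1,r1:6,r2:1,r3:8
c2: issue ADD r1<-Add2 | r0:Add1,r1:Add2,r2:1,r3:8
c3: CDB Add1=-5; issue SUB r2<-Add1 | r0:-5,r1:Add2,r2:Add1,r3:8
c4: stall | r0:-5,r1:Add2,r2:Add1,r3:8
c5: CDB Add1=-13; issue SUB r2<-Add1 | r0:-5,r1:Add2,r2:Add1,r3:8
c6: CDB Add2=1; issue ADD r0<-Add2 | r0:Add2,r1:1,r2:Add1,r3:8
c7: CDB Add1=21 | r0:Add2,r1:1,r2:21,r3:8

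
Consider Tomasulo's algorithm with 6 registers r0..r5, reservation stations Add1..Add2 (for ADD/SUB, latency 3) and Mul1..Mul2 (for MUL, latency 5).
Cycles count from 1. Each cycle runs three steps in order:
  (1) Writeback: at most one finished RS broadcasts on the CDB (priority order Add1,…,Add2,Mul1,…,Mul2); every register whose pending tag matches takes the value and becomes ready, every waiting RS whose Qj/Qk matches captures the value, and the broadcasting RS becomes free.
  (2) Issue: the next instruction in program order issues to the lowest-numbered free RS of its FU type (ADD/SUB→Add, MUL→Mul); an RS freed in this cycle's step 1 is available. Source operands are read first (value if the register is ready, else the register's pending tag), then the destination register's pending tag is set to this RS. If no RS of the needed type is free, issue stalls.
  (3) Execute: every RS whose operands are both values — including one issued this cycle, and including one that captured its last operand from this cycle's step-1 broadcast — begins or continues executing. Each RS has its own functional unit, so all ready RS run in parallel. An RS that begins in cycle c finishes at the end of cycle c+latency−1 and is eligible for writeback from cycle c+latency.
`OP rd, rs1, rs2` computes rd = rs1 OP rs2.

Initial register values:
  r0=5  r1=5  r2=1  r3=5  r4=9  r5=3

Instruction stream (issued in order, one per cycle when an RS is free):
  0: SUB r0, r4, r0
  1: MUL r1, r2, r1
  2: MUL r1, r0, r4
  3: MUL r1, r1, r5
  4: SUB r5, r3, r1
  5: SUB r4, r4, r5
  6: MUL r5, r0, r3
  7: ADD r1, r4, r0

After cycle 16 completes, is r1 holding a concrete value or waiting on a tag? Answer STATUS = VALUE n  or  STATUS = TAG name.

c1: issue SUB r0<-Add1 | r0:Add1,r1:5,r2:1,r3:5,r4:9,r5:3
c2: issue MUL r1<-Mul1 | r0:Add1,r1:Mul1,r2:1,r3:5,r4:9,r5:3
c3: issue MUL r1<-Mul2 | r0:Add1,r1:Mul2,r2:1,r3:5,r4:9,r5:3
c4: CDB Add1=4; stall | r0:4,r1:Mul2,r2:1,r3:5,r4:9,r5:3
c5: stall | r0:4,r1:Mul2,r2:1,r3:5,r4:9,r5:3
c6: stall | r0:4,r1:Mul2,r2:1,r3:5,r4:9,r5:3
c7: CDB Mul1=5; issue MUL r1<-Mul1 | r0:4,r1:Mul1,r2:1,r3:5,r4:9,r5:3
c8: issue SUB r5<-Add1 | r0:4,r1:Mul1,r2:1,r3:5,r4:9,r5:Add1
c9: CDB Mul2=36; issue SUB r4<-Add2 | r0:4,r1:Mul1,r2:1,r3:5,r4:Add2,r5:Add1
c10: issue MUL r5<-Mul2 | r0:4,r1:Mul1,r2:1,r3:5,r4:Add2,r5:Mul2
c11: stall | r0:4,r1:Mul1,r2:1,r3:5,r4:Add2,r5:Mul2
c12: stall | r0:4,r1:Mul1,r2:1,r3:5,r4:Add2,r5:Mul2
c13: stall | r0:4,r1:Mul1,r2:1,r3:5,r4:Add2,r5:Mul2
c14: CDB Mul1=108; stall | r0:4,r1:108,r2:1,r3:5,r4:Add2,r5:Mul2
c15: CDB Mul2=20; stall | r0:4,r1:108,r2:1,r3:5,r4:Add2,r5:20
c16: stall | r0:4,r1:108,r2:1,r3:5,r4:Add2,r5:20

STATUS = VALUE 108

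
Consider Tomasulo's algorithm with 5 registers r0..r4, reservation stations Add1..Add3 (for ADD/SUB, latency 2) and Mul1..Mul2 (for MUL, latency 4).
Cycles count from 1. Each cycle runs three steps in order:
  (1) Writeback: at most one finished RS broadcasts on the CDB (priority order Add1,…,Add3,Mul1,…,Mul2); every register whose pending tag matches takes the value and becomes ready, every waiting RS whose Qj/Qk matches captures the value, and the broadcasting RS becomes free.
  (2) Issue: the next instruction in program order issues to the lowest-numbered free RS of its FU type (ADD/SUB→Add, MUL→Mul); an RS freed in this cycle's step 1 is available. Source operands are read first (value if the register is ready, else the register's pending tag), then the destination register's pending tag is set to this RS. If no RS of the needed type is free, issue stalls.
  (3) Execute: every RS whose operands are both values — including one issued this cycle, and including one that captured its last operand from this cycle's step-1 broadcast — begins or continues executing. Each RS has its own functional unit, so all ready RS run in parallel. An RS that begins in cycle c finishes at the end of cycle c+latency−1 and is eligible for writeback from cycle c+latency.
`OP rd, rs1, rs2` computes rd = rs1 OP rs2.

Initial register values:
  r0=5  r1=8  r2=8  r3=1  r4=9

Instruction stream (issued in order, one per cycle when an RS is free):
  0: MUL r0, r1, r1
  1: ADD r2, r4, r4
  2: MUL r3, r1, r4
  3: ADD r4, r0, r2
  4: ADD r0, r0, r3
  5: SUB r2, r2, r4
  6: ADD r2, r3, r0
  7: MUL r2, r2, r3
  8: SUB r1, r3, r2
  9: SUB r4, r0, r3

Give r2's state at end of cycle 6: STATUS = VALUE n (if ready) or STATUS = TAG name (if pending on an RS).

STATUS = TAG Add3

  c1: issue MUL r0<-Mul1  regs: r0:Mul1,r1:8,r2:8,r3:1,r4:9
  c2: issue ADD r2<-Add1  regs: r0:Mul1,r1:8,r2:Add1,r3:1,r4:9
  c3: issue MUL r3<-Mul2  regs: r0:Mul1,r1:8,r2:Add1,r3:Mul2,r4:9
  c4: CDB Add1=18; issue ADD r4<-Add1  regs: r0:Mul1,r1:8,r2:18,r3:Mul2,r4:Add1
  c5: CDB Mul1=64; issue ADD r0<-Add2  regs: r0:Add2,r1:8,r2:18,r3:Mul2,r4:Add1
  c6: issue SUB r2<-Add3  regs: r0:Add2,r1:8,r2:Add3,r3:Mul2,r4:Add1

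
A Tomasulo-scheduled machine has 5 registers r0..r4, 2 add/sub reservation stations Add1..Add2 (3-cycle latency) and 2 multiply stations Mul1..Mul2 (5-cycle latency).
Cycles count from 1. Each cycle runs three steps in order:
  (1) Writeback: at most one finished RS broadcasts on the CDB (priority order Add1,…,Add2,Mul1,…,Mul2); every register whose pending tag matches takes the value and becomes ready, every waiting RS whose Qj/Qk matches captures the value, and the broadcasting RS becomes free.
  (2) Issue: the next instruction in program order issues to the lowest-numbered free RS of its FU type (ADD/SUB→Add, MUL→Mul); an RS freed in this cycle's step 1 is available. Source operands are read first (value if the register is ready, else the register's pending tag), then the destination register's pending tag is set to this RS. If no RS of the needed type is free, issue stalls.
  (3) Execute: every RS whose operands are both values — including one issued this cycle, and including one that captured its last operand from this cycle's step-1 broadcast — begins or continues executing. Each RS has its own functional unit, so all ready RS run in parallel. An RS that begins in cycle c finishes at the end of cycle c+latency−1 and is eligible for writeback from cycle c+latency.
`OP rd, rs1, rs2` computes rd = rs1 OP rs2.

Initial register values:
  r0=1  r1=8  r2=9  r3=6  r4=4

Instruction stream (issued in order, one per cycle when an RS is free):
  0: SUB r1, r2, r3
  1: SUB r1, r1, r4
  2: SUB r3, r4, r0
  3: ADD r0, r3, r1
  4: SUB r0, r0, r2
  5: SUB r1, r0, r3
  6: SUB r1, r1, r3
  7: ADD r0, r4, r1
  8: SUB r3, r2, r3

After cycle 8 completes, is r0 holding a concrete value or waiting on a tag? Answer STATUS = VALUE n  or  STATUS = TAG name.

  c1: issue SUB r1<-Add1  regs: r0:1,r1:Add1,r2:9,r3:6,r4:4
  c2: issue SUB r1<-Add2  regs: r0:1,r1:Add2,r2:9,r3:6,r4:4
  c3: stall  regs: r0:1,r1:Add2,r2:9,r3:6,r4:4
  c4: CDB Add1=3; issue SUB r3<-Add1  regs: r0:1,r1:Add2,r2:9,r3:Add1,r4:4
  c5: stall  regs: r0:1,r1:Add2,r2:9,r3:Add1,r4:4
  c6: stall  regs: r0:1,r1:Add2,r2:9,r3:Add1,r4:4
  c7: CDB Add1=3; issue ADD r0<-Add1  regs: r0:Add1,r1:Add2,r2:9,r3:3,r4:4
  c8: CDB Add2=-1; issue SUB r0<-Add2  regs: r0:Add2,r1:-1,r2:9,r3:3,r4:4

STATUS = TAG Add2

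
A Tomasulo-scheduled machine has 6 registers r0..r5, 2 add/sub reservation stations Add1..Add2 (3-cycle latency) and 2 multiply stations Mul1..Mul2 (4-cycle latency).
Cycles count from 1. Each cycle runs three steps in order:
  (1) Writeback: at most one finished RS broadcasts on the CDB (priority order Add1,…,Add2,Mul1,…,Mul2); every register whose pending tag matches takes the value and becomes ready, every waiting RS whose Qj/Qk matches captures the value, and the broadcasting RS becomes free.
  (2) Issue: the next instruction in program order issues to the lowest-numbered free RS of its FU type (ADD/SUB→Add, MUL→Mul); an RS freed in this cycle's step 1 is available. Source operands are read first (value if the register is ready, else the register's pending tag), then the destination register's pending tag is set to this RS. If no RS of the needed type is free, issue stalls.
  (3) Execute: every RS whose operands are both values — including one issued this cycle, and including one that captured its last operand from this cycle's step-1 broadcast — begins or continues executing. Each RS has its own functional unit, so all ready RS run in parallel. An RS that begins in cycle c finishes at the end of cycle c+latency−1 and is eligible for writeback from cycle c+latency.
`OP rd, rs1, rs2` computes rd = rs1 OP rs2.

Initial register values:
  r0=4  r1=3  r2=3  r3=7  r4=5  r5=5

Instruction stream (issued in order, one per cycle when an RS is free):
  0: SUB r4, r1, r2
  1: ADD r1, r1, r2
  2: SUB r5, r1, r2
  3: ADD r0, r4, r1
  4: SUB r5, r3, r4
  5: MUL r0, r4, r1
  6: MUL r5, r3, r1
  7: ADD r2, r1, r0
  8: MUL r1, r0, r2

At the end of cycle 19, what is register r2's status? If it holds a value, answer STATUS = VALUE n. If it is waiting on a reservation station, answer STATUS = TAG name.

  c1: issue SUB r4<-Add1  regs: r0:4,r1:3,r2:3,r3:7,r4:Add1,r5:5
  c2: issue ADD r1<-Add2  regs: r0:4,r1:Add2,r2:3,r3:7,r4:Add1,r5:5
  c3: stall  regs: r0:4,r1:Add2,r2:3,r3:7,r4:Add1,r5:5
  c4: CDB Add1=0; issue SUB r5<-Add1  regs: r0:4,r1:Add2,r2:3,r3:7,r4:0,r5:Add1
  c5: CDB Add2=6; issue ADD r0<-Add2  regs: r0:Add2,r1:6,r2:3,r3:7,r4:0,r5:Add1
  c6: stall  regs: r0:Add2,r1:6,r2:3,r3:7,r4:0,r5:Add1
  c7: stall  regs: r0:Add2,r1:6,r2:3,r3:7,r4:0,r5:Add1
  c8: CDB Add1=3; issue SUB r5<-Add1  regs: r0:Add2,r1:6,r2:3,r3:7,r4:0,r5:Add1
  c9: CDB Add2=6; issue MUL r0<-Mul1  regs: r0:Mul1,r1:6,r2:3,r3:7,r4:0,r5:Add1
  c10: issue MUL r5<-Mul2  regs: r0:Mul1,r1:6,r2:3,r3:7,r4:0,r5:Mul2
  c11: CDB Add1=7; issue ADD r2<-Add1  regs: r0:Mul1,r1:6,r2:Add1,r3:7,r4:0,r5:Mul2
  c12: stall  regs: r0:Mul1,r1:6,r2:Add1,r3:7,r4:0,r5:Mul2
  c13: CDB Mul1=0; issue MUL r1<-Mul1  regs: r0:0,r1:Mul1,r2:Add1,r3:7,r4:0,r5:Mul2
  c14: CDB Mul2=42  regs: r0:0,r1:Mul1,r2:Add1,r3:7,r4:0,r5:42
  c15: -  regs: r0:0,r1:Mul1,r2:Add1,r3:7,r4:0,r5:42
  c16: CDB Add1=6  regs: r0:0,r1:Mul1,r2:6,r3:7,r4:0,r5:42
  c17: -  regs: r0:0,r1:Mul1,r2:6,r3:7,r4:0,r5:42
  c18: -  regs: r0:0,r1:Mul1,r2:6,r3:7,r4:0,r5:42
  c19: -  regs: r0:0,r1:Mul1,r2:6,r3:7,r4:0,r5:42

STATUS = VALUE 6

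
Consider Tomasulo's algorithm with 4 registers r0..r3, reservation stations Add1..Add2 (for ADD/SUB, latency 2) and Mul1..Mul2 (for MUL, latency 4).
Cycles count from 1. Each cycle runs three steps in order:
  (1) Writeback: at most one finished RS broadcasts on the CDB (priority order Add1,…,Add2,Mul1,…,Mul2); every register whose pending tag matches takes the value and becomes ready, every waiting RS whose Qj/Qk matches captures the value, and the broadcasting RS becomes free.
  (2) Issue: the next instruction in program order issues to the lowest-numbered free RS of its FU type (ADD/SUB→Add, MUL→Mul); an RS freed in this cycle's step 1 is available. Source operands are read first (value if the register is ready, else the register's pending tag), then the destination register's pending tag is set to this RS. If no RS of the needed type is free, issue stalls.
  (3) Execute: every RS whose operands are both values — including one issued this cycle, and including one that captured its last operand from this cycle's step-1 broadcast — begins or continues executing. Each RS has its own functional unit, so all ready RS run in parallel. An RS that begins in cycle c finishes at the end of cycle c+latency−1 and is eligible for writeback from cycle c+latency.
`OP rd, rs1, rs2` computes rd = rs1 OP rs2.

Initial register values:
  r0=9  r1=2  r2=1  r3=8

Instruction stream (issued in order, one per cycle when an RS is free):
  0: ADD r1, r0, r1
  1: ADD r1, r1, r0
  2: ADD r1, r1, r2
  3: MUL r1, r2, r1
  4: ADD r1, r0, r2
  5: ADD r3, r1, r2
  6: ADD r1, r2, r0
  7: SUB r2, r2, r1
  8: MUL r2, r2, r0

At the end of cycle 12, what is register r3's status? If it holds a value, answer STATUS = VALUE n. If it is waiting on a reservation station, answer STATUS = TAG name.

STATUS = VALUE 11

cycle 1: issue ADD r1<-Add1 // r0:9,r1:Add1,r2:1,r3:8
cycle 2: issue ADD r1<-Add2 // r0:9,r1:Add2,r2:1,r3:8
cycle 3: CDB Add1=11; issue ADD r1<-Add1 // r0:9,r1:Add1,r2:1,r3:8
cycle 4: issue MUL r1<-Mul1 // r0:9,r1:Mul1,r2:1,r3:8
cycle 5: CDB Add2=20; issue ADD r1<-Add2 // r0:9,r1:Add2,r2:1,r3:8
cycle 6: stall // r0:9,r1:Add2,r2:1,r3:8
cycle 7: CDB Add1=21; issue ADD r3<-Add1 // r0:9,r1:Add2,r2:1,r3:Add1
cycle 8: CDB Add2=10; issue ADD r1<-Add2 // r0:9,r1:Add2,r2:1,r3:Add1
cycle 9: stall // r0:9,r1:Add2,r2:1,r3:Add1
cycle 10: CDB Add1=11; issue SUB r2<-Add1 // r0:9,r1:Add2,r2:Add1,r3:11
cycle 11: CDB Add2=10; issue MUL r2<-Mul2 // r0:9,r1:10,r2:Mul2,r3:11
cycle 12: CDB Mul1=21 // r0:9,r1:10,r2:Mul2,r3:11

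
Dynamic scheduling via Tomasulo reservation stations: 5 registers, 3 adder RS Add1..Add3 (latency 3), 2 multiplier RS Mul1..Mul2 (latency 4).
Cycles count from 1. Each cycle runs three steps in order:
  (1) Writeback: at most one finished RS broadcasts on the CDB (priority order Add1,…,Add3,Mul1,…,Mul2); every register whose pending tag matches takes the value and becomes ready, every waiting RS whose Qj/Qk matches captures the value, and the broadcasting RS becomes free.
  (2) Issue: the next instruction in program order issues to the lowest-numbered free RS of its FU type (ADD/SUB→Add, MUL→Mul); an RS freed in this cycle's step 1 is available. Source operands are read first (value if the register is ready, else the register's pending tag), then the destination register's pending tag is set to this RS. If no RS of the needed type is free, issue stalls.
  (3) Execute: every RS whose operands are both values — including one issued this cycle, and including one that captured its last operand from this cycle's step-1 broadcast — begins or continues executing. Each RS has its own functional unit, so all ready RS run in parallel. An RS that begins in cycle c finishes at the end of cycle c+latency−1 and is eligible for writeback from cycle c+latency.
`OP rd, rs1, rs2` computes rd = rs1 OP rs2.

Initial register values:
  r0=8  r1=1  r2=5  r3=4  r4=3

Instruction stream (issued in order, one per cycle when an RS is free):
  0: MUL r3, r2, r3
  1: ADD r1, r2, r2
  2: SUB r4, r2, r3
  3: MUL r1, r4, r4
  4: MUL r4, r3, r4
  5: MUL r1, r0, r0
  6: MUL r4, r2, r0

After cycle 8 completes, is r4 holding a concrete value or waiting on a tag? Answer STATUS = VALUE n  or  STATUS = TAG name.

STATUS = TAG Mul1

  c1: issue MUL r3<-Mul1  regs: r0:8,r1:1,r2:5,r3:Mul1,r4:3
  c2: issue ADD r1<-Add1  regs: r0:8,r1:Add1,r2:5,r3:Mul1,r4:3
  c3: issue SUB r4<-Add2  regs: r0:8,r1:Add1,r2:5,r3:Mul1,r4:Add2
  c4: issue MUL r1<-Mul2  regs: r0:8,r1:Mul2,r2:5,r3:Mul1,r4:Add2
  c5: CDB Add1=10; stall  regs: r0:8,r1:Mul2,r2:5,r3:Mul1,r4:Add2
  c6: CDB Mul1=20; issue MUL r4<-Mul1  regs: r0:8,r1:Mul2,r2:5,r3:20,r4:Mul1
  c7: stall  regs: r0:8,r1:Mul2,r2:5,r3:20,r4:Mul1
  c8: stall  regs: r0:8,r1:Mul2,r2:5,r3:20,r4:Mul1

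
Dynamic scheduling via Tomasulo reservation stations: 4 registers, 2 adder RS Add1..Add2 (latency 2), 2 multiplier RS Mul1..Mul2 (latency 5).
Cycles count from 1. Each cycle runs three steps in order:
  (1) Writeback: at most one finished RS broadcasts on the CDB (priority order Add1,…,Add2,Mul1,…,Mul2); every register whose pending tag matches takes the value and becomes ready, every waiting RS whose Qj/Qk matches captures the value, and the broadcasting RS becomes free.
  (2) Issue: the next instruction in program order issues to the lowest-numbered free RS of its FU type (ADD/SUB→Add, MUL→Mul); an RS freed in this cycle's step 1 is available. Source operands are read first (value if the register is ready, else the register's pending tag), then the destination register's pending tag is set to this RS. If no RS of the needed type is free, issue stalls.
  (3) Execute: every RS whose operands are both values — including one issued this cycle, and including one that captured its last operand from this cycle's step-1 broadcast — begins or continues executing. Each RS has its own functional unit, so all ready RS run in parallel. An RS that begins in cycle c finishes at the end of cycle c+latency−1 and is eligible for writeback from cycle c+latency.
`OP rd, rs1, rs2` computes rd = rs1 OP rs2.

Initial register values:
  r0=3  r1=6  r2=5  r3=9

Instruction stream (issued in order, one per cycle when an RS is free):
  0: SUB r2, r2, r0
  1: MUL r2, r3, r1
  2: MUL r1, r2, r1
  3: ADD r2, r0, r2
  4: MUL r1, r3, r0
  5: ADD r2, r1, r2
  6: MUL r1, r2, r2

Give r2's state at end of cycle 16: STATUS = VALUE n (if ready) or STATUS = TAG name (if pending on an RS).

STATUS = VALUE 84

cycle 1: issue SUB r2<-Add1 // r0:3,r1:6,r2:Add1,r3:9
cycle 2: issue MUL r2<-Mul1 // r0:3,r1:6,r2:Mul1,r3:9
cycle 3: CDB Add1=2; issue MUL r1<-Mul2 // r0:3,r1:Mul2,r2:Mul1,r3:9
cycle 4: issue ADD r2<-Add1 // r0:3,r1:Mul2,r2:Add1,r3:9
cycle 5: stall // r0:3,r1:Mul2,r2:Add1,r3:9
cycle 6: stall // r0:3,r1:Mul2,r2:Add1,r3:9
cycle 7: CDB Mul1=54; issue MUL r1<-Mul1 // r0:3,r1:Mul1,r2:Add1,r3:9
cycle 8: issue ADD r2<-Add2 // r0:3,r1:Mul1,r2:Add2,r3:9
cycle 9: CDB Add1=57; stall // r0:3,r1:Mul1,r2:Add2,r3:9
cycle 10: stall // r0:3,r1:Mul1,r2:Add2,r3:9
cycle 11: stall // r0:3,r1:Mul1,r2:Add2,r3:9
cycle 12: CDB Mul1=27; issue MUL r1<-Mul1 // r0:3,r1:Mul1,r2:Add2,r3:9
cycle 13: CDB Mul2=324 // r0:3,r1:Mul1,r2:Add2,r3:9
cycle 14: CDB Add2=84 // r0:3,r1:Mul1,r2:84,r3:9
cycle 15: - // r0:3,r1:Mul1,r2:84,r3:9
cycle 16: - // r0:3,r1:Mul1,r2:84,r3:9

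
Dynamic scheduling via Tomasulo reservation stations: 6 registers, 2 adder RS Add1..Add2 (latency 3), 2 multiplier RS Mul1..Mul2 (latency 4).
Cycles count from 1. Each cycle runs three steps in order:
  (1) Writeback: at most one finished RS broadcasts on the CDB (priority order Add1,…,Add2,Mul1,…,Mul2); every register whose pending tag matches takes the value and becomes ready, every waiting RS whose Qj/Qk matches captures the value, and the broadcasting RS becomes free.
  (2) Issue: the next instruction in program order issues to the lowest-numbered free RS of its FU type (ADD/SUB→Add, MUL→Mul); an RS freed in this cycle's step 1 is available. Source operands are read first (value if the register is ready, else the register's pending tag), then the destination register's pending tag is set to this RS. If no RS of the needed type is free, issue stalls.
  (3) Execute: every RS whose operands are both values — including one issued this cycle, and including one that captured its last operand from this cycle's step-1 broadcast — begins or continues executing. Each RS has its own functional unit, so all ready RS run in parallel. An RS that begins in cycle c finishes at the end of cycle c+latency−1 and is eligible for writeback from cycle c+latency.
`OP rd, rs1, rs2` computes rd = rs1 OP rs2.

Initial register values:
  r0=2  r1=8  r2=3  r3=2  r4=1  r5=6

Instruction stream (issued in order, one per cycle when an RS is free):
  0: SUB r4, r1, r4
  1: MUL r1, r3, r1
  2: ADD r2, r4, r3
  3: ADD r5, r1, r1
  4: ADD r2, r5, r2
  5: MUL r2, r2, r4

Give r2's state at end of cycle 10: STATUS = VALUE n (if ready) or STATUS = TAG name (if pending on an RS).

  c1: issue SUB r4<-Add1  regs: r0:2,r1:8,r2:3,r3:2,r4:Add1,r5:6
  c2: issue MUL r1<-Mul1  regs: r0:2,r1:Mul1,r2:3,r3:2,r4:Add1,r5:6
  c3: issue ADD r2<-Add2  regs: r0:2,r1:Mul1,r2:Add2,r3:2,r4:Add1,r5:6
  c4: CDB Add1=7; issue ADD r5<-Add1  regs: r0:2,r1:Mul1,r2:Add2,r3:2,r4:7,r5:Add1
  c5: stall  regs: r0:2,r1:Mul1,r2:Add2,r3:2,r4:7,r5:Add1
  c6: CDB Mul1=16; stall  regs: r0:2,r1:16,r2:Add2,r3:2,r4:7,r5:Add1
  c7: CDB Add2=9; issue ADD r2<-Add2  regs: r0:2,r1:16,r2:Add2,r3:2,r4:7,r5:Add1
  c8: issue MUL r2<-Mul1  regs: r0:2,r1:16,r2:Mul1,r3:2,r4:7,r5:Add1
  c9: CDB Add1=32  regs: r0:2,r1:16,r2:Mul1,r3:2,r4:7,r5:32
  c10: -  regs: r0:2,r1:16,r2:Mul1,r3:2,r4:7,r5:32

STATUS = TAG Mul1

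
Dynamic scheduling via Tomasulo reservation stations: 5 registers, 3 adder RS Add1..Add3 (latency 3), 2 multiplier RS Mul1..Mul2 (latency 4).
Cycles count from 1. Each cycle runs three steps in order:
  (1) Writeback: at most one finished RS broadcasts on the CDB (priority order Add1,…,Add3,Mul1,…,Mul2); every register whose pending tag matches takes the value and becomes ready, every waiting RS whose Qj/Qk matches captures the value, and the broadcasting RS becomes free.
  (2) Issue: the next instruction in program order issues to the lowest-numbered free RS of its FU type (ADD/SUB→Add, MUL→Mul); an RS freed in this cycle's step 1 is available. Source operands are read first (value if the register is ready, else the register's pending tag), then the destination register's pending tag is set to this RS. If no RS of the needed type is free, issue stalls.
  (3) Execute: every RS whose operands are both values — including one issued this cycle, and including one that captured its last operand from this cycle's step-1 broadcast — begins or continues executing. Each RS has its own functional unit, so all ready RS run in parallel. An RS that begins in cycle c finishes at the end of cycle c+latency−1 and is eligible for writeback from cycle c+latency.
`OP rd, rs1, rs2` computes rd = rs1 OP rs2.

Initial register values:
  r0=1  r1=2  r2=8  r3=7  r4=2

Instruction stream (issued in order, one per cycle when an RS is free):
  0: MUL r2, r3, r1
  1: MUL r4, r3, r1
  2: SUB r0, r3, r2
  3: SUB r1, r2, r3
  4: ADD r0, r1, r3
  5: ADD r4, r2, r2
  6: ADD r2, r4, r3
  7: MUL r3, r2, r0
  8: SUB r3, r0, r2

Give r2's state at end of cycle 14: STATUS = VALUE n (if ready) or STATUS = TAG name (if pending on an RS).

STATUS = VALUE 35

c1: issue MUL r2<-Mul1 | r0:1,r1:2,r2:Mul1,r3:7,r4:2
c2: issue MUL r4<-Mul2 | r0:1,r1:2,r2:Mul1,r3:7,r4:Mul2
c3: issue SUB r0<-Add1 | r0:Add1,r1:2,r2:Mul1,r3:7,r4:Mul2
c4: issue SUB r1<-Add2 | r0:Add1,r1:Add2,r2:Mul1,r3:7,r4:Mul2
c5: CDB Mul1=14; issue ADD r0<-Add3 | r0:Add3,r1:Add2,r2:14,r3:7,r4:Mul2
c6: CDB Mul2=14; stall | r0:Add3,r1:Add2,r2:14,r3:7,r4:14
c7: stall | r0:Add3,r1:Add2,r2:14,r3:7,r4:14
c8: CDB Add1=-7; issue ADD r4<-Add1 | r0:Add3,r1:Add2,r2:14,r3:7,r4:Add1
c9: CDB Add2=7; issue ADD r2<-Add2 | r0:Add3,r1:7,r2:Add2,r3:7,r4:Add1
c10: issue MUL r3<-Mul1 | r0:Add3,r1:7,r2:Add2,r3:Mul1,r4:Add1
c11: CDB Add1=28; issue SUB r3<-Add1 | r0:Add3,r1:7,r2:Add2,r3:Add1,r4:28
c12: CDB Add3=14 | r0:14,r1:7,r2:Add2,r3:Add1,r4:28
c13: - | r0:14,r1:7,r2:Add2,r3:Add1,r4:28
c14: CDB Add2=35 | r0:14,r1:7,r2:35,r3:Add1,r4:28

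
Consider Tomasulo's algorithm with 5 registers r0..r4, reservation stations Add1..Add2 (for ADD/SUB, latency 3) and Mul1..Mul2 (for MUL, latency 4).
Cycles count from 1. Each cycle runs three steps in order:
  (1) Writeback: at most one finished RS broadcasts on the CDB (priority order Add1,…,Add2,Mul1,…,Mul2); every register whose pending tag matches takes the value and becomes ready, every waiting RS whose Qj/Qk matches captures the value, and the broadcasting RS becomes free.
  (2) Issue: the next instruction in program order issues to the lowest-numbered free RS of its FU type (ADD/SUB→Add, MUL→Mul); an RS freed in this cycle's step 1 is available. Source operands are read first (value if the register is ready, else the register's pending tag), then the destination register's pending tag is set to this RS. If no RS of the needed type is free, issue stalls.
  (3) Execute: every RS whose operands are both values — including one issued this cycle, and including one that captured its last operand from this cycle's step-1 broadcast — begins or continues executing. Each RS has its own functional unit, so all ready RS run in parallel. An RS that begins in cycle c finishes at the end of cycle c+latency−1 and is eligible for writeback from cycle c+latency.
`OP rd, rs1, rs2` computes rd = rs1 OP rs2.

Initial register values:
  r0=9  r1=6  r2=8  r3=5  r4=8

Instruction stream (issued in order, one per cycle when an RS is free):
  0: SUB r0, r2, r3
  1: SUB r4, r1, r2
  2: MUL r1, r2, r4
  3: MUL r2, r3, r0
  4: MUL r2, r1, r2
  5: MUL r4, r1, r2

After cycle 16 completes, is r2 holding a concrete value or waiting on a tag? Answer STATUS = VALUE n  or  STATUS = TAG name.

STATUS = VALUE -240

c1: issue SUB r0<-Add1 | r0:Add1,r1:6,r2:8,r3:5,r4:8
c2: issue SUB r4<-Add2 | r0:Add1,r1:6,r2:8,r3:5,r4:Add2
c3: issue MUL r1<-Mul1 | r0:Add1,r1:Mul1,r2:8,r3:5,r4:Add2
c4: CDB Add1=3; issue MUL r2<-Mul2 | r0:3,r1:Mul1,r2:Mul2,r3:5,r4:Add2
c5: CDB Add2=-2; stall | r0:3,r1:Mul1,r2:Mul2,r3:5,r4:-2
c6: stall | r0:3,r1:Mul1,r2:Mul2,r3:5,r4:-2
c7: stall | r0:3,r1:Mul1,r2:Mul2,r3:5,r4:-2
c8: CDB Mul2=15; issue MUL r2<-Mul2 | r0:3,r1:Mul1,r2:Mul2,r3:5,r4:-2
c9: CDB Mul1=-16; issue MUL r4<-Mul1 | r0:3,r1:-16,r2:Mul2,r3:5,r4:Mul1
c10: - | r0:3,r1:-16,r2:Mul2,r3:5,r4:Mul1
c11: - | r0:3,r1:-16,r2:Mul2,r3:5,r4:Mul1
c12: - | r0:3,r1:-16,r2:Mul2,r3:5,r4:Mul1
c13: CDB Mul2=-240 | r0:3,r1:-16,r2:-240,r3:5,r4:Mul1
c14: - | r0:3,r1:-16,r2:-240,r3:5,r4:Mul1
c15: - | r0:3,r1:-16,r2:-240,r3:5,r4:Mul1
c16: - | r0:3,r1:-16,r2:-240,r3:5,r4:Mul1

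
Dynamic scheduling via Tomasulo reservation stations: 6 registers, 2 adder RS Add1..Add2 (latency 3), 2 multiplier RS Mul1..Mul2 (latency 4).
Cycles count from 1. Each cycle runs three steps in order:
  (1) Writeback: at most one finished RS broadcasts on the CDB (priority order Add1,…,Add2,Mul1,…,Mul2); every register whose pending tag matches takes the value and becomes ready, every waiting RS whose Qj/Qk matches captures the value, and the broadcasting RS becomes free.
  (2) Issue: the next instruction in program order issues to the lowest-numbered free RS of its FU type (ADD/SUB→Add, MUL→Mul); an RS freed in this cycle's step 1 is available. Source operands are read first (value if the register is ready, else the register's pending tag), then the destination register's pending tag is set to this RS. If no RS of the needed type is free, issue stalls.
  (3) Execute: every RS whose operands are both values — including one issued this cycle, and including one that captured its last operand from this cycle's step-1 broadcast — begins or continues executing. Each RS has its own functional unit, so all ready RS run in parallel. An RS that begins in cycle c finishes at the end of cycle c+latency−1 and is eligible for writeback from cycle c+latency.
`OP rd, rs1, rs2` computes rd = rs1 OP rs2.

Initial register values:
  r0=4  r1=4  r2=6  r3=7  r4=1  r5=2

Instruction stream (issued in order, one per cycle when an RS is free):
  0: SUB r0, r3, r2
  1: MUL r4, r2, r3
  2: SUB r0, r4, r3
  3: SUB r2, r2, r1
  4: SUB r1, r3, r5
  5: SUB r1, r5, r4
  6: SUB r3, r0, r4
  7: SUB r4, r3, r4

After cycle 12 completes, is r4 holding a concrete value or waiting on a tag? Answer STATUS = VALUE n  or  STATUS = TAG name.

STATUS = TAG Add2

c1: issue SUB r0<-Add1 | r0:Add1,r1:4,r2:6,r3:7,r4:1,r5:2
c2: issue MUL r4<-Mul1 | r0:Add1,r1:4,r2:6,r3:7,r4:Mul1,r5:2
c3: issue SUB r0<-Add2 | r0:Add2,r1:4,r2:6,r3:7,r4:Mul1,r5:2
c4: CDB Add1=1; issue SUB r2<-Add1 | r0:Add2,r1:4,r2:Add1,r3:7,r4:Mul1,r5:2
c5: stall | r0:Add2,r1:4,r2:Add1,r3:7,r4:Mul1,r5:2
c6: CDB Mul1=42; stall | r0:Add2,r1:4,r2:Add1,r3:7,r4:42,r5:2
c7: CDB Add1=2; issue SUB r1<-Add1 | r0:Add2,r1:Add1,r2:2,r3:7,r4:42,r5:2
c8: stall | r0:Add2,r1:Add1,r2:2,r3:7,r4:42,r5:2
c9: CDB Add2=35; issue SUB r1<-Add2 | r0:35,r1:Add2,r2:2,r3:7,r4:42,r5:2
c10: CDB Add1=5; issue SUB r3<-Add1 | r0:35,r1:Add2,r2:2,r3:Add1,r4:42,r5:2
c11: stall | r0:35,r1:Add2,r2:2,r3:Add1,r4:42,r5:2
c12: CDB Add2=-40; issue SUB r4<-Add2 | r0:35,r1:-40,r2:2,r3:Add1,r4:Add2,r5:2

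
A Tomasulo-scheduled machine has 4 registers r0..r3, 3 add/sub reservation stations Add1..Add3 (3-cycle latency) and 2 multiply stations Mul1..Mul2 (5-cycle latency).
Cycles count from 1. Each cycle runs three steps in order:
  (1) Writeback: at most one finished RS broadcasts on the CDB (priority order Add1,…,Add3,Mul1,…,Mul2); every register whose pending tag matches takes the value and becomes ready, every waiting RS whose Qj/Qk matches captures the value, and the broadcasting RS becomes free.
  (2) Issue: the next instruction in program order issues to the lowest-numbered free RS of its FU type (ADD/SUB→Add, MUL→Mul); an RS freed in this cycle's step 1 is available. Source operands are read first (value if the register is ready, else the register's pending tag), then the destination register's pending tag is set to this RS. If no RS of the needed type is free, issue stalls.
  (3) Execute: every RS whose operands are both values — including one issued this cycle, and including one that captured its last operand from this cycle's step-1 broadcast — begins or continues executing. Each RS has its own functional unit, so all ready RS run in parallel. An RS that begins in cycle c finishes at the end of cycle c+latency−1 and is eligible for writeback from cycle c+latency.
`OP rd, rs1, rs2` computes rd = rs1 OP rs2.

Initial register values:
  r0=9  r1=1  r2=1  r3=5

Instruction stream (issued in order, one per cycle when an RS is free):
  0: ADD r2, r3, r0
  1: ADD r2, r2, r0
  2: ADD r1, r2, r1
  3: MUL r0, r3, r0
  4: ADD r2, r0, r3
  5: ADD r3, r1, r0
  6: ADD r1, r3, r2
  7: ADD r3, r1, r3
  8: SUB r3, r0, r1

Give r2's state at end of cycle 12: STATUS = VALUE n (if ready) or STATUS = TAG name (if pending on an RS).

STATUS = VALUE 50

cycle 1: issue ADD r2<-Add1 // r0:9,r1:1,r2:Add1,r3:5
cycle 2: issue ADD r2<-Add2 // r0:9,r1:1,r2:Add2,r3:5
cycle 3: issue ADD r1<-Add3 // r0:9,r1:Add3,r2:Add2,r3:5
cycle 4: CDB Add1=14; issue MUL r0<-Mul1 // r0:Mul1,r1:Add3,r2:Add2,r3:5
cycle 5: issue ADD r2<-Add1 // r0:Mul1,r1:Add3,r2:Add1,r3:5
cycle 6: stall // r0:Mul1,r1:Add3,r2:Add1,r3:5
cycle 7: CDB Add2=23; issue ADD r3<-Add2 // r0:Mul1,r1:Add3,r2:Add1,r3:Add2
cycle 8: stall // r0:Mul1,r1:Add3,r2:Add1,r3:Add2
cycle 9: CDB Mul1=45; stall // r0:45,r1:Add3,r2:Add1,r3:Add2
cycle 10: CDB Add3=24; issue ADD r1<-Add3 // r0:45,r1:Add3,r2:Add1,r3:Add2
cycle 11: stall // r0:45,r1:Add3,r2:Add1,r3:Add2
cycle 12: CDB Add1=50; issue ADD r3<-Add1 // r0:45,r1:Add3,r2:50,r3:Add1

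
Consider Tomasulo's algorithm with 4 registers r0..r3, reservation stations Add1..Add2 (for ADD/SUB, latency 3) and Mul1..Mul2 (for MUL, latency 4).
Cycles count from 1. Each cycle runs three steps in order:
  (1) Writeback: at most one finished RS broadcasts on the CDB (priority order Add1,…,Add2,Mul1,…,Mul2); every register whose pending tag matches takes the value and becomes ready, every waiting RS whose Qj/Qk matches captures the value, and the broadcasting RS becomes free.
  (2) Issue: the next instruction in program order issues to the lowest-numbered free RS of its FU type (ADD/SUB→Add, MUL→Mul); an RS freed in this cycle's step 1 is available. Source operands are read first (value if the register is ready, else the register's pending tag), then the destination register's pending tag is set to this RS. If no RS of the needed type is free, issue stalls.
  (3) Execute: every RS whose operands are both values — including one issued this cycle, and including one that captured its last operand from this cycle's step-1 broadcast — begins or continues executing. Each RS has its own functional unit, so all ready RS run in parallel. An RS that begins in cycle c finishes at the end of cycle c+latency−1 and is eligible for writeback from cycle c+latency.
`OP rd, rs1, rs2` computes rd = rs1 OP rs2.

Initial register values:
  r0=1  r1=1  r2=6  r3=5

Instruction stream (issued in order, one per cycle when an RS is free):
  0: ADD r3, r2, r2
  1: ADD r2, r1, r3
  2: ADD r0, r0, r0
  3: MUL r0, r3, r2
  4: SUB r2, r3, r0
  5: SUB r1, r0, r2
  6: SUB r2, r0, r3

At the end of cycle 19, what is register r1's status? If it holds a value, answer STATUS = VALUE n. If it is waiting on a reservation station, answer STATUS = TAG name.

cycle 1: issue ADD r3<-Add1 // r0:1,r1:1,r2:6,r3:Add1
cycle 2: issue ADD r2<-Add2 // r0:1,r1:1,r2:Add2,r3:Add1
cycle 3: stall // r0:1,r1:1,r2:Add2,r3:Add1
cycle 4: CDB Add1=12; issue ADD r0<-Add1 // r0:Add1,r1:1,r2:Add2,r3:12
cycle 5: issue MUL r0<-Mul1 // r0:Mul1,r1:1,r2:Add2,r3:12
cycle 6: stall // r0:Mul1,r1:1,r2:Add2,r3:12
cycle 7: CDB Add1=2; issue SUB r2<-Add1 // r0:Mul1,r1:1,r2:Add1,r3:12
cycle 8: CDB Add2=13; issue SUB r1<-Add2 // r0:Mul1,r1:Add2,r2:Add1,r3:12
cycle 9: stall // r0:Mul1,r1:Add2,r2:Add1,r3:12
cycle 10: stall // r0:Mul1,r1:Add2,r2:Add1,r3:12
cycle 11: stall // r0:Mul1,r1:Add2,r2:Add1,r3:12
cycle 12: CDB Mul1=156; stall // r0:156,r1:Add2,r2:Add1,r3:12
cycle 13: stall // r0:156,r1:Add2,r2:Add1,r3:12
cycle 14: stall // r0:156,r1:Add2,r2:Add1,r3:12
cycle 15: CDB Add1=-144; issue SUB r2<-Add1 // r0:156,r1:Add2,r2:Add1,r3:12
cycle 16: - // r0:156,r1:Add2,r2:Add1,r3:12
cycle 17: - // r0:156,r1:Add2,r2:Add1,r3:12
cycle 18: CDB Add1=144 // r0:156,r1:Add2,r2:144,r3:12
cycle 19: CDB Add2=300 // r0:156,r1:300,r2:144,r3:12

STATUS = VALUE 300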